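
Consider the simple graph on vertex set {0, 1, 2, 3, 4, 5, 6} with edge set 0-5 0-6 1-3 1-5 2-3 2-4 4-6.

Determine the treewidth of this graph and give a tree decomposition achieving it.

Treewidth 2.
Bags: B1 = {2, 3, 4}  B2 = {3, 4, 6}  B3 = {0, 3, 6}  B4 = {0, 3, 5}  B5 = {1, 3, 5}
Tree: B1–B2, B2–B3, B3–B4, B4–B5

The largest bag has 3 vertices, giving width 2; this decomposition certifies tw(G) ≤ 2. Since 3–2–4–6–0–5–1–3 is a cycle in G, G is not acyclic. Forests are exactly the graphs of treewidth ≤ 1, so tw(G) ≥ 2. The upper and lower bounds meet at 2, so that is the treewidth.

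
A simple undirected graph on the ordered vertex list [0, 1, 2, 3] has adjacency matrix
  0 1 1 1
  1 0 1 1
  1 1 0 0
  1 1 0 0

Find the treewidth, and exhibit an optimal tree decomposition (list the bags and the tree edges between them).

Treewidth 2.
One optimal decomposition is:
Bags: B1 = {0, 1, 3}  B2 = {0, 1, 2}
Tree: B1–B2

Every bag has size at most 3, so the width is 3 − 1 = 2 and tw(G) ≤ 2. On the other hand G contains the 3-clique {0, 1, 2}. A clique must lie in a single bag of any decomposition, so no decomposition can have width below 2. The upper and lower bounds meet at 2, so that is the treewidth.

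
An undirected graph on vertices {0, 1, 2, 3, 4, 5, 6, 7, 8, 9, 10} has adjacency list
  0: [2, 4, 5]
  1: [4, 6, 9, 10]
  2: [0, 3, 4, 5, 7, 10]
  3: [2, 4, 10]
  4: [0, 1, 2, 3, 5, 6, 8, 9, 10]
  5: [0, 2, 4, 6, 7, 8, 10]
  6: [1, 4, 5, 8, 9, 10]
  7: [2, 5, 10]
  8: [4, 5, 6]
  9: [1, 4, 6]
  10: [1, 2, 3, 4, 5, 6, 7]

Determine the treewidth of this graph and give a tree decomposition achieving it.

Every bag has size at most 4, so the width is 4 − 1 = 3 and tw(G) ≤ 3. On the other hand G contains the 4-clique {1, 4, 6, 9}. A clique must lie in a single bag of any decomposition, so no decomposition can have width below 3. Combining the bounds, tw(G) = 3.

Treewidth 3.
One such decomposition:
Bags: B1 = {4, 5, 6, 10}  B2 = {1, 4, 6, 10}  B3 = {2, 4, 5, 10}  B4 = {0, 2, 4, 5}  B5 = {2, 5, 7, 10}  B6 = {2, 3, 4, 10}  B7 = {1, 4, 6, 9}  B8 = {4, 5, 6, 8}
Tree: B1–B2, B1–B3, B3–B4, B3–B5, B3–B6, B2–B7, B1–B8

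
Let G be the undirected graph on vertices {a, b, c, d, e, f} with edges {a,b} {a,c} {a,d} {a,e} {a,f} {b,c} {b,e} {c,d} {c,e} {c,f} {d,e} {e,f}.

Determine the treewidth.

A width-3 tree decomposition is:
Bags: B1 = {a, b, c, e}  B2 = {a, c, e, f}  B3 = {a, c, d, e}
Tree: B1–B2, B2–B3
The largest bag has 4 vertices, giving width 3; this decomposition certifies tw(G) ≤ 3. On the other hand G contains the 4-clique {a, c, d, e}. A clique must lie in a single bag of any decomposition, so no decomposition can have width below 3. The upper and lower bounds meet at 3, so that is the treewidth.

3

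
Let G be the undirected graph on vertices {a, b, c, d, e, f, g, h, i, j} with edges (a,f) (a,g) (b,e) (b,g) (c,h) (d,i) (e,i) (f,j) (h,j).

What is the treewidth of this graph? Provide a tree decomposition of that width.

The largest bag has 2 vertices, giving width 1; this decomposition certifies tw(G) ≤ 1. G has an edge, so its treewidth is at least 1. Hence tw(G) = 1 exactly.

Treewidth 1.
One such decomposition:
Bags: B1 = {c, h}  B2 = {h, j}  B3 = {f, j}  B4 = {a, f}  B5 = {a, g}  B6 = {b, g}  B7 = {b, e}  B8 = {e, i}  B9 = {d, i}
Tree: B1–B2, B2–B3, B3–B4, B4–B5, B5–B6, B6–B7, B7–B8, B8–B9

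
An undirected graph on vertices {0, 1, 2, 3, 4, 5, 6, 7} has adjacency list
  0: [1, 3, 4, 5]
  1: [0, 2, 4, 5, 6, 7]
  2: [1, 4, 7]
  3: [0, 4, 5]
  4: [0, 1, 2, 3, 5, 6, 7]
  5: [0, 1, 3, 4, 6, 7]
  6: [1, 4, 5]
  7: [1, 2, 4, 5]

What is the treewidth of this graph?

3

A width-3 tree decomposition is:
Bags: B1 = {0, 1, 4, 5}  B2 = {1, 4, 5, 6}  B3 = {1, 4, 5, 7}  B4 = {1, 2, 4, 7}  B5 = {0, 3, 4, 5}
Tree: B1–B2, B1–B3, B3–B4, B1–B5
The largest bag has 4 vertices, giving width 3; this decomposition certifies tw(G) ≤ 3. For the lower bound, the 4 vertices {1, 2, 4, 7} are pairwise adjacent, and any tree decomposition puts a clique entirely inside one bag — forcing width ≥ 3. Therefore the treewidth is 3.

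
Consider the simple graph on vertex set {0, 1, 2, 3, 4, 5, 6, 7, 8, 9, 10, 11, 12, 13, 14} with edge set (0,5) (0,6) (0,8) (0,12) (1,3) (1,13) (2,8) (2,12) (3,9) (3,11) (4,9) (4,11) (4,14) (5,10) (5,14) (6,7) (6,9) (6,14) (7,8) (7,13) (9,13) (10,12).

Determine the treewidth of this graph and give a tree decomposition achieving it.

Treewidth 3.
One such decomposition:
Bags: B1 = {2, 8, 10, 12}  B2 = {0, 8, 10, 12}  B3 = {0, 5, 8, 10}  B4 = {0, 5, 7, 8}  B5 = {0, 5, 6, 7}  B6 = {5, 6, 7, 14}  B7 = {6, 7, 13, 14}  B8 = {6, 9, 13, 14}  B9 = {4, 9, 13, 14}  B10 = {1, 4, 9, 13}  B11 = {1, 3, 4, 9}  B12 = {1, 3, 4, 11}
Tree: B1–B2, B2–B3, B3–B4, B4–B5, B5–B6, B6–B7, B7–B8, B8–B9, B9–B10, B10–B11, B11–B12

The largest bag has 4 vertices, giving width 3; this decomposition certifies tw(G) ≤ 3. For the lower bound: the 4 vertex sets {2,10,12}, {8}, {0}, {5,6,7,14} are disjoint, each induces a connected subgraph, and every pair is joined by at least one edge of G. Contracting each set to a single vertex therefore yields K_{4} as a minor, and since treewidth is minor-monotone, tw(G) ≥ tw(K_{4}) = 3. Therefore the treewidth is 3.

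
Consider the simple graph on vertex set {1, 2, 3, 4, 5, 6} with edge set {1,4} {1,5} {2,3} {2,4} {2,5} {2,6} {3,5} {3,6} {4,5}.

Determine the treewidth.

A width-2 tree decomposition is:
Bags: B1 = {2, 4, 5}  B2 = {2, 3, 5}  B3 = {1, 4, 5}  B4 = {2, 3, 6}
Tree: B1–B2, B1–B3, B2–B4
Each bag holds 3 vertices, so the decomposition has width 2, which upper-bounds the treewidth. For the lower bound, the 3 vertices {1, 4, 5} are pairwise adjacent, and any tree decomposition puts a clique entirely inside one bag — forcing width ≥ 2. The upper and lower bounds meet at 2, so that is the treewidth.

2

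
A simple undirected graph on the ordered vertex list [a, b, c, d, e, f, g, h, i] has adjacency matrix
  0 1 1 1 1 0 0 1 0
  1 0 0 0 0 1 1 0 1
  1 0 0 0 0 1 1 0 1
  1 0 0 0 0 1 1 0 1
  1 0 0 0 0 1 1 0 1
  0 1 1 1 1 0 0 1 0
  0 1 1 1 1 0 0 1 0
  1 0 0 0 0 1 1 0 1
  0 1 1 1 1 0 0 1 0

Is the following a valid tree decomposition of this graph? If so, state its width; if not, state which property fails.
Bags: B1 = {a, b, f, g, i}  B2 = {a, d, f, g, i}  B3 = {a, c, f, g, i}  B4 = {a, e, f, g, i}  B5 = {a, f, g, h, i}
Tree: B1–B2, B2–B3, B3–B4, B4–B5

Checking the three conditions: (i) the bags cover all of {a, b, c, d, e, f, g, h, i}; (ii) for each edge, some bag contains both endpoints; (iii) the bags containing any fixed vertex form a subtree. All hold, so the decomposition is valid with width 5 − 1 = 4.

Yes; width 4.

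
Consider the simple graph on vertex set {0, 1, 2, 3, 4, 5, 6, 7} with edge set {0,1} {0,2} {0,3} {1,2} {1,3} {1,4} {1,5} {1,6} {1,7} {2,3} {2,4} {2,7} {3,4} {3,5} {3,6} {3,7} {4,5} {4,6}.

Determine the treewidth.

3

A width-3 tree decomposition is:
Bags: B1 = {1, 2, 3, 4}  B2 = {1, 3, 4, 6}  B3 = {1, 3, 4, 5}  B4 = {1, 2, 3, 7}  B5 = {0, 1, 2, 3}
Tree: B1–B2, B1–B3, B1–B4, B1–B5
The largest bag has 4 vertices, giving width 3; this decomposition certifies tw(G) ≤ 3. On the other hand G contains the 4-clique {0, 1, 2, 3}. A clique must lie in a single bag of any decomposition, so no decomposition can have width below 3. The upper and lower bounds meet at 3, so that is the treewidth.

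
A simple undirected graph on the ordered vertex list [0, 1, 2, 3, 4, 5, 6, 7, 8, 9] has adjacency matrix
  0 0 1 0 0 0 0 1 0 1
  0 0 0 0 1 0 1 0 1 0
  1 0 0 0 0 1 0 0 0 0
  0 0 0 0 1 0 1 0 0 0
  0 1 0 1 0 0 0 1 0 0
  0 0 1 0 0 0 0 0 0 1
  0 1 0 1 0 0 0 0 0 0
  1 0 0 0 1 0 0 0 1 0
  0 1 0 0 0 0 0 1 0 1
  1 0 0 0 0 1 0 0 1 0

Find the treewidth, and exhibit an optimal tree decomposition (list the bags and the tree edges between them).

Treewidth 2.
One optimal decomposition is:
Bags: B1 = {3, 4, 6}  B2 = {1, 4, 6}  B3 = {1, 4, 7}  B4 = {1, 7, 8}  B5 = {0, 7, 8}  B6 = {0, 8, 9}  B7 = {0, 2, 9}  B8 = {2, 5, 9}
Tree: B1–B2, B2–B3, B3–B4, B4–B5, B5–B6, B6–B7, B7–B8

Each bag holds 3 vertices, so the decomposition has width 2, which upper-bounds the treewidth. For the lower bound, G contains the cycle 3–6–1–4–3, so G is not a forest; only forests have treewidth ≤ 1, hence tw(G) ≥ 2. The upper and lower bounds meet at 2, so that is the treewidth.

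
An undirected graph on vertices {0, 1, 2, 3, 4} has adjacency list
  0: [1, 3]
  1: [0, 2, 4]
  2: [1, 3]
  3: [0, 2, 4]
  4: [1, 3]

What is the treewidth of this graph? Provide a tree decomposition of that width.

Treewidth 2.
One optimal decomposition is:
Bags: B1 = {0, 1, 3}  B2 = {1, 3, 4}  B3 = {1, 2, 3}
Tree: B1–B2, B2–B3

The largest bag has 3 vertices, giving width 2; this decomposition certifies tw(G) ≤ 2. Since 0–1–4–3–0 is a cycle in G, G is not acyclic. Forests are exactly the graphs of treewidth ≤ 1, so tw(G) ≥ 2. Therefore the treewidth is 2.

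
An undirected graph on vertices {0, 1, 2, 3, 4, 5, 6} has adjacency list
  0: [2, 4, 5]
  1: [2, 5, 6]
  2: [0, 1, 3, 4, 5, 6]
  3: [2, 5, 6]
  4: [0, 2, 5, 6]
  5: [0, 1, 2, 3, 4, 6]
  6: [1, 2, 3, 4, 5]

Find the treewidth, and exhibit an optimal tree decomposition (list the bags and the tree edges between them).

Every bag has size at most 4, so the width is 4 − 1 = 3 and tw(G) ≤ 3. Conversely, {0, 2, 4, 5} is a clique of size 4, and the vertices of any clique must share a bag in every tree decomposition; so some bag has ≥ 4 vertices and tw(G) ≥ 3. Hence tw(G) = 3 exactly.

Treewidth 3.
One such decomposition:
Bags: B1 = {0, 2, 4, 5}  B2 = {2, 4, 5, 6}  B3 = {2, 3, 5, 6}  B4 = {1, 2, 5, 6}
Tree: B1–B2, B2–B3, B3–B4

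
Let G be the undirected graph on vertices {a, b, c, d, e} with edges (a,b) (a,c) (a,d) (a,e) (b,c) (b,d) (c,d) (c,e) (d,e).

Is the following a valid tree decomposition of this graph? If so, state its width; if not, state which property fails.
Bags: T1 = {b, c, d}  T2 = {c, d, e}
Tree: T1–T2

A tree decomposition must satisfy three properties: every vertex lies in some bag; for every edge, both endpoints lie together in some bag; and for every vertex, the bags containing it form a connected subtree. Here vertex a appears in no bag, so the decomposition is invalid.

No — vertex a appears in no bag.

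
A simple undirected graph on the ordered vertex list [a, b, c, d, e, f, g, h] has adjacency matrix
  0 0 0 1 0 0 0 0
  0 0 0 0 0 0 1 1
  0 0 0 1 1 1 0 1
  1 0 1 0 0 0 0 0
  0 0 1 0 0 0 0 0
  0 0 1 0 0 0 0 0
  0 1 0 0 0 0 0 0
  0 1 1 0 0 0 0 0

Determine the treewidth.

1

A width-1 tree decomposition is:
Bags: B1 = {c, d}  B2 = {c, e}  B3 = {c, f}  B4 = {c, h}  B5 = {a, d}  B6 = {b, h}  B7 = {b, g}
Tree: B1–B2, B2–B3, B2–B4, B1–B5, B4–B6, B6–B7
The largest bag has 2 vertices, giving width 1; this decomposition certifies tw(G) ≤ 1. Since G has at least one edge (e.g. d–c), it is not an edgeless graph, so tw(G) ≥ 1. Hence tw(G) = 1 exactly.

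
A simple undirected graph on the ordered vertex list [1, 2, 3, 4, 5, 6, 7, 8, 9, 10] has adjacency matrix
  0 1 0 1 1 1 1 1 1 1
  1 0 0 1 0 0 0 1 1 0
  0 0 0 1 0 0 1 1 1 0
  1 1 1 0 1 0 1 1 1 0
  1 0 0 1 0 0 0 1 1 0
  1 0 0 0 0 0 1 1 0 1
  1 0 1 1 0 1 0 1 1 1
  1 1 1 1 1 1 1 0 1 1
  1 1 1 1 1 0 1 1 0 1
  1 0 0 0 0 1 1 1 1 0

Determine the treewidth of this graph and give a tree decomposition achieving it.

Every bag has size at most 5, so the width is 5 − 1 = 4 and tw(G) ≤ 4. For the lower bound, the 5 vertices {1, 7, 8, 9, 10} are pairwise adjacent, and any tree decomposition puts a clique entirely inside one bag — forcing width ≥ 4. Combining the bounds, tw(G) = 4.

Treewidth 4.
One optimal decomposition is:
Bags: B1 = {1, 7, 8, 9, 10}  B2 = {1, 4, 7, 8, 9}  B3 = {1, 6, 7, 8, 10}  B4 = {1, 4, 5, 8, 9}  B5 = {1, 2, 4, 8, 9}  B6 = {3, 4, 7, 8, 9}
Tree: B1–B2, B1–B3, B2–B4, B4–B5, B2–B6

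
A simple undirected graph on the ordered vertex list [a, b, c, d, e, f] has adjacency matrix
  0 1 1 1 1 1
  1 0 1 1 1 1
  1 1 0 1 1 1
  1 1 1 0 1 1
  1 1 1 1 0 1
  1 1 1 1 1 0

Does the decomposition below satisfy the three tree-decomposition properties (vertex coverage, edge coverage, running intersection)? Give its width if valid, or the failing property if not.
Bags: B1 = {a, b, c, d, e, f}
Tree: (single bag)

Yes; width 5.

Vertex coverage: the bags together contain {a, b, c, d, e, f}, the full vertex set. Edge coverage: each edge of G has both endpoints in at least one bag. Running intersection: for every vertex, the bags containing it form a connected subtree. All three properties hold, so this is a valid tree decomposition of width max|bag| − 1 = 5, and hence tw(G) ≤ 5.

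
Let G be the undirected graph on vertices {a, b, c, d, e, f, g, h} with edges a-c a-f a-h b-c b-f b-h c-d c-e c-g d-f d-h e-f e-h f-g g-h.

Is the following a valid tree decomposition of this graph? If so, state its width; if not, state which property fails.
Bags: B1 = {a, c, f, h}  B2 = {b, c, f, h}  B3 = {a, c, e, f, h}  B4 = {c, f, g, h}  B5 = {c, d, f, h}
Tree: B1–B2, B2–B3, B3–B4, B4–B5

A tree decomposition must satisfy three properties: every vertex lies in some bag; for every edge, both endpoints lie together in some bag; and for every vertex, the bags containing it form a connected subtree. Here bags containing vertex a are not connected in the tree, so the decomposition is invalid.

No — bags containing vertex a are not connected in the tree.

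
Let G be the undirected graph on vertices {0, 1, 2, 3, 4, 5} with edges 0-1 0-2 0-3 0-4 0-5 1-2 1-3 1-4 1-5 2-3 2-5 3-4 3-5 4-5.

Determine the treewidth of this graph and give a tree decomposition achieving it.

Every bag has size at most 5, so the width is 5 − 1 = 4 and tw(G) ≤ 4. Conversely, {0, 1, 2, 3, 5} is a clique of size 5, and the vertices of any clique must share a bag in every tree decomposition; so some bag has ≥ 5 vertices and tw(G) ≥ 4. Hence tw(G) = 4 exactly.

Treewidth 4.
Bags: B1 = {0, 1, 2, 3, 5}  B2 = {0, 1, 3, 4, 5}
Tree: B1–B2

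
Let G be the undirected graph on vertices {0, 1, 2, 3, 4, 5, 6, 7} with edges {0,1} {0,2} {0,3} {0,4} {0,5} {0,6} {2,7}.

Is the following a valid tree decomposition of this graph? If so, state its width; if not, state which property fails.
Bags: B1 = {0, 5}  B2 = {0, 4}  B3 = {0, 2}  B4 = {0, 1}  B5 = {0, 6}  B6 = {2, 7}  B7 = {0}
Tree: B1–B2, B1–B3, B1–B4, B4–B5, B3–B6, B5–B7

A tree decomposition must satisfy three properties: every vertex lies in some bag; for every edge, both endpoints lie together in some bag; and for every vertex, the bags containing it form a connected subtree. Here vertex 3 appears in no bag, so the decomposition is invalid.

No — vertex 3 appears in no bag.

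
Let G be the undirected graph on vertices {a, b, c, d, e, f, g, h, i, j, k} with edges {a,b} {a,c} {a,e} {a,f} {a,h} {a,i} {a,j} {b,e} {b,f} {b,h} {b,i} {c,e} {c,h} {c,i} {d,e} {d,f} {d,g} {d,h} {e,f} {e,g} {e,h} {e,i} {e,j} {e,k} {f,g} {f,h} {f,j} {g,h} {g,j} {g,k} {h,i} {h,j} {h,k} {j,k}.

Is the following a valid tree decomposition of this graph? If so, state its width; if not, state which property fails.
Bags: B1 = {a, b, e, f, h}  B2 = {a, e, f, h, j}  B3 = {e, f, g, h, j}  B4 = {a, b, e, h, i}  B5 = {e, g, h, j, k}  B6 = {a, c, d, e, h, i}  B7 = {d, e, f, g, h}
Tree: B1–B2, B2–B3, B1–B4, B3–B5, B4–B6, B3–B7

No — bags containing vertex d are not connected in the tree.

A tree decomposition must satisfy three properties: every vertex lies in some bag; for every edge, both endpoints lie together in some bag; and for every vertex, the bags containing it form a connected subtree. Here bags containing vertex d are not connected in the tree, so the decomposition is invalid.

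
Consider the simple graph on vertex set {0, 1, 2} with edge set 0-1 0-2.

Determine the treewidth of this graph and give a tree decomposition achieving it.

Treewidth 1.
Bags: B1 = {0, 1}  B2 = {0, 2}
Tree: B1–B2

Each bag holds 2 vertices, so the decomposition has width 1, which upper-bounds the treewidth. G has an edge, so its treewidth is at least 1. The upper and lower bounds meet at 1, so that is the treewidth.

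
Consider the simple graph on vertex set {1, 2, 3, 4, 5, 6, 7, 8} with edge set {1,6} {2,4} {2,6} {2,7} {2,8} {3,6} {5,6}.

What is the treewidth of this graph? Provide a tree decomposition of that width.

Each bag holds 2 vertices, so the decomposition has width 1, which upper-bounds the treewidth. G has an edge, so its treewidth is at least 1. Therefore the treewidth is 1.

Treewidth 1.
Bags: B1 = {2, 6}  B2 = {3, 6}  B3 = {5, 6}  B4 = {2, 4}  B5 = {1, 6}  B6 = {2, 7}  B7 = {2, 8}
Tree: B1–B2, B2–B3, B1–B4, B1–B5, B1–B6, B1–B7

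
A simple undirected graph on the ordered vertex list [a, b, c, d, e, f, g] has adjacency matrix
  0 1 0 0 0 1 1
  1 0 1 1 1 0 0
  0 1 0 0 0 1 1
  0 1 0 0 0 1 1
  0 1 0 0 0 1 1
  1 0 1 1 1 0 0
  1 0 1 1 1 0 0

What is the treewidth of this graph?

3

A width-3 tree decomposition is:
Bags: B1 = {b, c, f, g}  B2 = {b, d, f, g}  B3 = {b, e, f, g}  B4 = {a, b, f, g}
Tree: B1–B2, B2–B3, B3–B4
The largest bag has 4 vertices, giving width 3; this decomposition certifies tw(G) ≤ 3. For the lower bound: the 4 vertex sets {c,f}, {b,d}, {g}, {e} are disjoint, each induces a connected subgraph, and every pair is joined by at least one edge of G. Contracting each set to a single vertex therefore yields K_{4} as a minor, and since treewidth is minor-monotone, tw(G) ≥ tw(K_{4}) = 3. Combining the bounds, tw(G) = 3.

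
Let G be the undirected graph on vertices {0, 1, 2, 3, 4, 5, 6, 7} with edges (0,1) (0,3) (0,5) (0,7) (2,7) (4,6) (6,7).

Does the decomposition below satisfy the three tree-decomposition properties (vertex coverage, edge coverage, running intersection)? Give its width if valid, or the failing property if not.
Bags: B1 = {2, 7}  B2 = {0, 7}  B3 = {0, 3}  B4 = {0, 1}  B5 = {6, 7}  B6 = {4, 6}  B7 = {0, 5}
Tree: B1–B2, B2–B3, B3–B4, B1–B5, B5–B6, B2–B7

Yes; width 1.

Vertex coverage: the bags together contain {0, 1, 2, 3, 4, 5, 6, 7}, the full vertex set. Edge coverage: each edge of G has both endpoints in at least one bag. Running intersection: for every vertex, the bags containing it form a connected subtree. All three properties hold, so this is a valid tree decomposition of width max|bag| − 1 = 1, and hence tw(G) ≤ 1.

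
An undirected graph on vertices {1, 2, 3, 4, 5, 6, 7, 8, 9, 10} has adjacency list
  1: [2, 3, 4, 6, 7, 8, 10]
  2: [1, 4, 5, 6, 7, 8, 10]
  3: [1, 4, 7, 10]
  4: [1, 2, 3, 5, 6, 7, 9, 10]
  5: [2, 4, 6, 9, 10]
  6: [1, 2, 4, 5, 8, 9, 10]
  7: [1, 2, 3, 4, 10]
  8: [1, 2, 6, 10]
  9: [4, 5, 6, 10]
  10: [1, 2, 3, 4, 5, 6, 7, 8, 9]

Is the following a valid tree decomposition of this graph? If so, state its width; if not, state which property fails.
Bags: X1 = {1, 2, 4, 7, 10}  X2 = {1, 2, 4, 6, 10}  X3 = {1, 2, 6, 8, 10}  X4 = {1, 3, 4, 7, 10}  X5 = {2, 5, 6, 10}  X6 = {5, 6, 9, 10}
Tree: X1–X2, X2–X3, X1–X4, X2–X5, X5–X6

A tree decomposition must satisfy three properties: every vertex lies in some bag; for every edge, both endpoints lie together in some bag; and for every vertex, the bags containing it form a connected subtree. Here edge (4,5) lies in no bag, so the decomposition is invalid.

No — edge (4,5) lies in no bag.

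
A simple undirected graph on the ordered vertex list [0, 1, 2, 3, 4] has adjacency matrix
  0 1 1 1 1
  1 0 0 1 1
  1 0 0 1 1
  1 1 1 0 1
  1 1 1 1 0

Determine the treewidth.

A width-3 tree decomposition is:
Bags: B1 = {0, 2, 3, 4}  B2 = {0, 1, 3, 4}
Tree: B1–B2
Every bag has size at most 4, so the width is 4 − 1 = 3 and tw(G) ≤ 3. Conversely, {0, 1, 3, 4} is a clique of size 4, and the vertices of any clique must share a bag in every tree decomposition; so some bag has ≥ 4 vertices and tw(G) ≥ 3. The upper and lower bounds meet at 3, so that is the treewidth.

3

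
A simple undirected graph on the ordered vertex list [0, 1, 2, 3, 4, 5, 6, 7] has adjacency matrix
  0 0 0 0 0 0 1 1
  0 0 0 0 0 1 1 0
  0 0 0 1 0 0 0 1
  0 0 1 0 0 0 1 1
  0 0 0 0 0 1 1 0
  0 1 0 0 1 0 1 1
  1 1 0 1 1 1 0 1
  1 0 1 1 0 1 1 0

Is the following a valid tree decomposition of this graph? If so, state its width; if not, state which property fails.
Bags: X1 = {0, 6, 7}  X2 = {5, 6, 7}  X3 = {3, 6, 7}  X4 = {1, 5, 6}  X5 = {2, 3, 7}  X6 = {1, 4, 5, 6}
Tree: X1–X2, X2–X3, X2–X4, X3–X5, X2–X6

A tree decomposition must satisfy three properties: every vertex lies in some bag; for every edge, both endpoints lie together in some bag; and for every vertex, the bags containing it form a connected subtree. Here bags containing vertex 1 are not connected in the tree, so the decomposition is invalid.

No — bags containing vertex 1 are not connected in the tree.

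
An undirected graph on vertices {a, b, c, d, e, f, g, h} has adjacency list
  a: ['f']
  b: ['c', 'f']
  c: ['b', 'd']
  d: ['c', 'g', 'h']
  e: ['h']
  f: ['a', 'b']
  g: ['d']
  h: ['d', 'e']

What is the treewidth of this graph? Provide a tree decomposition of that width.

Treewidth 1.
Bags: B1 = {c, d}  B2 = {d, g}  B3 = {d, h}  B4 = {e, h}  B5 = {b, c}  B6 = {b, f}  B7 = {a, f}
Tree: B1–B2, B1–B3, B3–B4, B1–B5, B5–B6, B6–B7

Each bag holds 2 vertices, so the decomposition has width 1, which upper-bounds the treewidth. G has an edge, so its treewidth is at least 1. The upper and lower bounds meet at 1, so that is the treewidth.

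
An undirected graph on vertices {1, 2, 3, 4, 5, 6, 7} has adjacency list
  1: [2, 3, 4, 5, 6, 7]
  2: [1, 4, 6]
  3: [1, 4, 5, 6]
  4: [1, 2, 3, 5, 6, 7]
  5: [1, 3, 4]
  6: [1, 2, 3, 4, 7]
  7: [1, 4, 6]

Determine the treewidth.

3

A width-3 tree decomposition is:
Bags: B1 = {1, 3, 4, 6}  B2 = {1, 4, 6, 7}  B3 = {1, 2, 4, 6}  B4 = {1, 3, 4, 5}
Tree: B1–B2, B2–B3, B1–B4
Each bag holds 4 vertices, so the decomposition has width 3, which upper-bounds the treewidth. For the lower bound, the 4 vertices {1, 3, 4, 5} are pairwise adjacent, and any tree decomposition puts a clique entirely inside one bag — forcing width ≥ 3. Combining the bounds, tw(G) = 3.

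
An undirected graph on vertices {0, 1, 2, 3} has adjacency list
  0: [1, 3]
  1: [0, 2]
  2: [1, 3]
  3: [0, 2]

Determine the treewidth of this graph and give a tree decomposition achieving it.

Each bag holds 3 vertices, so the decomposition has width 2, which upper-bounds the treewidth. For the lower bound, G contains the cycle 0–1–2–3–0, so G is not a forest; only forests have treewidth ≤ 1, hence tw(G) ≥ 2. The upper and lower bounds meet at 2, so that is the treewidth.

Treewidth 2.
Bags: B1 = {0, 1, 2}  B2 = {0, 2, 3}
Tree: B1–B2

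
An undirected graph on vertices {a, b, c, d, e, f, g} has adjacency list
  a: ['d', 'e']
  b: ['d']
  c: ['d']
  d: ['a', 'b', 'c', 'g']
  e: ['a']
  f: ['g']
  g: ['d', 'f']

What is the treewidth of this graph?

1

A width-1 tree decomposition is:
Bags: B1 = {d, g}  B2 = {f, g}  B3 = {a, d}  B4 = {b, d}  B5 = {c, d}  B6 = {a, e}
Tree: B1–B2, B1–B3, B3–B4, B4–B5, B3–B6
Every bag has size at most 2, so the width is 2 − 1 = 1 and tw(G) ≤ 1. Since G has at least one edge (e.g. g–d), it is not an edgeless graph, so tw(G) ≥ 1. The upper and lower bounds meet at 1, so that is the treewidth.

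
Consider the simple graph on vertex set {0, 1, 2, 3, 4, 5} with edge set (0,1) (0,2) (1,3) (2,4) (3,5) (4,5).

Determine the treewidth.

2

A width-2 tree decomposition is:
Bags: B1 = {1, 3, 5}  B2 = {1, 4, 5}  B3 = {1, 2, 4}  B4 = {0, 1, 2}
Tree: B1–B2, B2–B3, B3–B4
Each bag holds 3 vertices, so the decomposition has width 2, which upper-bounds the treewidth. For the lower bound, G contains the cycle 1–3–5–4–2–0–1, so G is not a forest; only forests have treewidth ≤ 1, hence tw(G) ≥ 2. Hence tw(G) = 2 exactly.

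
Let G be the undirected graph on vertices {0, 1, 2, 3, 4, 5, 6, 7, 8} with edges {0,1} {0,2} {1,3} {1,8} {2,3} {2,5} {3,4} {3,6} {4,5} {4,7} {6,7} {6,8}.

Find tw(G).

A width-3 tree decomposition is:
Bags: B1 = {0, 2, 4, 5}  B2 = {0, 2, 3, 4}  B3 = {0, 1, 3, 4}  B4 = {1, 3, 4, 7}  B5 = {1, 3, 6, 7}  B6 = {1, 6, 7, 8}
Tree: B1–B2, B2–B3, B3–B4, B4–B5, B5–B6
The largest bag has 4 vertices, giving width 3; this decomposition certifies tw(G) ≤ 3. For the lower bound: the 4 vertex sets {0,2,5}, {4}, {3}, {1,6,7,8} are disjoint, each induces a connected subgraph, and every pair is joined by at least one edge of G. Contracting each set to a single vertex therefore yields K_{4} as a minor, and since treewidth is minor-monotone, tw(G) ≥ tw(K_{4}) = 3. Therefore the treewidth is 3.

3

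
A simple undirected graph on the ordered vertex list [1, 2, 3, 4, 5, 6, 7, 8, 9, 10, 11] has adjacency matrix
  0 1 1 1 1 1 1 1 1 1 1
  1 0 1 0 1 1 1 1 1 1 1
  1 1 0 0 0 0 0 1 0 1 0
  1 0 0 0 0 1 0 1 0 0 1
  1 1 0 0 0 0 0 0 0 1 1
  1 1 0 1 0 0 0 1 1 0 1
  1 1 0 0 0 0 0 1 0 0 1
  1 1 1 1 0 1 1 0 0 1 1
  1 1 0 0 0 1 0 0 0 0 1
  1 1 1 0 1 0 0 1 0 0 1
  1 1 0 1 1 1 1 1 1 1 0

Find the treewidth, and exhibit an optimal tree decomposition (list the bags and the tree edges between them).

Treewidth 4.
One optimal decomposition is:
Bags: B1 = {1, 2, 7, 8, 11}  B2 = {1, 2, 6, 8, 11}  B3 = {1, 2, 6, 9, 11}  B4 = {1, 2, 8, 10, 11}  B5 = {1, 2, 3, 8, 10}  B6 = {1, 2, 5, 10, 11}  B7 = {1, 4, 6, 8, 11}
Tree: B1–B2, B2–B3, B1–B4, B4–B5, B4–B6, B2–B7

The largest bag has 5 vertices, giving width 4; this decomposition certifies tw(G) ≤ 4. Conversely, {1, 2, 8, 10, 11} is a clique of size 5, and the vertices of any clique must share a bag in every tree decomposition; so some bag has ≥ 5 vertices and tw(G) ≥ 4. Therefore the treewidth is 4.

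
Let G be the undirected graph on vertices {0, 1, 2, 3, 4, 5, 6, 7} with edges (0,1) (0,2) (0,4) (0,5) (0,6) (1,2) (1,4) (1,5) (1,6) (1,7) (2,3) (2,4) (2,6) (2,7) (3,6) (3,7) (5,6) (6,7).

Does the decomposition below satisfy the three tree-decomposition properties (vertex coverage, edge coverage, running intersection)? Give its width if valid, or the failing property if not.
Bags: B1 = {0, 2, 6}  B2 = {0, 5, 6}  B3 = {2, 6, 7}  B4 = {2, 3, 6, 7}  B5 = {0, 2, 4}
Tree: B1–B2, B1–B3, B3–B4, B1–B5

A tree decomposition must satisfy three properties: every vertex lies in some bag; for every edge, both endpoints lie together in some bag; and for every vertex, the bags containing it form a connected subtree. Here vertex 1 appears in no bag, so the decomposition is invalid.

No — vertex 1 appears in no bag.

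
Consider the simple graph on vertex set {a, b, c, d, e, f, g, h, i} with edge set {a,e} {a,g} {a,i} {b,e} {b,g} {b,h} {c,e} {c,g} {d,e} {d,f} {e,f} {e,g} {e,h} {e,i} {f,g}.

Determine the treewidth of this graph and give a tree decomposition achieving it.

Treewidth 2.
One optimal decomposition is:
Bags: B1 = {a, e, g}  B2 = {e, f, g}  B3 = {a, e, i}  B4 = {b, e, g}  B5 = {c, e, g}  B6 = {b, e, h}  B7 = {d, e, f}
Tree: B1–B2, B1–B3, B1–B4, B4–B5, B4–B6, B2–B7

The largest bag has 3 vertices, giving width 2; this decomposition certifies tw(G) ≤ 2. For the lower bound, the 3 vertices {d, e, f} are pairwise adjacent, and any tree decomposition puts a clique entirely inside one bag — forcing width ≥ 2. Hence tw(G) = 2 exactly.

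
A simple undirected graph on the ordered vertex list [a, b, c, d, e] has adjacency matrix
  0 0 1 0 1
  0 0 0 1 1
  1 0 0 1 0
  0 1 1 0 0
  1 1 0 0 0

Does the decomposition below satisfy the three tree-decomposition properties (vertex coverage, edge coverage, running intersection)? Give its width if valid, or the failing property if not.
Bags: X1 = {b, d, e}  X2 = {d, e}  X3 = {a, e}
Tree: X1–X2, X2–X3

No — vertex c appears in no bag.

A tree decomposition must satisfy three properties: every vertex lies in some bag; for every edge, both endpoints lie together in some bag; and for every vertex, the bags containing it form a connected subtree. Here vertex c appears in no bag, so the decomposition is invalid.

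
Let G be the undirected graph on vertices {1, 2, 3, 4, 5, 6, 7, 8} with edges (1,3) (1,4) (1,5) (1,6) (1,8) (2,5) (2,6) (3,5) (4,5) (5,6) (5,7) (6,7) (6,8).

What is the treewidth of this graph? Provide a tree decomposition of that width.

Each bag holds 3 vertices, so the decomposition has width 2, which upper-bounds the treewidth. On the other hand G contains the 3-clique {1, 6, 8}. A clique must lie in a single bag of any decomposition, so no decomposition can have width below 2. Therefore the treewidth is 2.

Treewidth 2.
Bags: B1 = {1, 5, 6}  B2 = {2, 5, 6}  B3 = {5, 6, 7}  B4 = {1, 6, 8}  B5 = {1, 4, 5}  B6 = {1, 3, 5}
Tree: B1–B2, B2–B3, B1–B4, B1–B5, B1–B6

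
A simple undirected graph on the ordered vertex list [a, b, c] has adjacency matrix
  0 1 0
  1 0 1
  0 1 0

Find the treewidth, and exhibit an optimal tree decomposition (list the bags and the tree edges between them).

The largest bag has 2 vertices, giving width 1; this decomposition certifies tw(G) ≤ 1. Since G has at least one edge (e.g. b–a), it is not an edgeless graph, so tw(G) ≥ 1. Therefore the treewidth is 1.

Treewidth 1.
One optimal decomposition is:
Bags: B1 = {a, b}  B2 = {b, c}
Tree: B1–B2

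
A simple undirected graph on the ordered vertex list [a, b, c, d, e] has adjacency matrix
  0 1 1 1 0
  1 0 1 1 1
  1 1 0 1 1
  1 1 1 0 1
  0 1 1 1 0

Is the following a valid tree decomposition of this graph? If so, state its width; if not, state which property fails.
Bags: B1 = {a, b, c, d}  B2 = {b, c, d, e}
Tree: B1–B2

Checking the three conditions: (i) the bags cover all of {a, b, c, d, e}; (ii) for each edge, some bag contains both endpoints; (iii) the bags containing any fixed vertex form a subtree. All hold, so the decomposition is valid with width 4 − 1 = 3.

Yes; width 3.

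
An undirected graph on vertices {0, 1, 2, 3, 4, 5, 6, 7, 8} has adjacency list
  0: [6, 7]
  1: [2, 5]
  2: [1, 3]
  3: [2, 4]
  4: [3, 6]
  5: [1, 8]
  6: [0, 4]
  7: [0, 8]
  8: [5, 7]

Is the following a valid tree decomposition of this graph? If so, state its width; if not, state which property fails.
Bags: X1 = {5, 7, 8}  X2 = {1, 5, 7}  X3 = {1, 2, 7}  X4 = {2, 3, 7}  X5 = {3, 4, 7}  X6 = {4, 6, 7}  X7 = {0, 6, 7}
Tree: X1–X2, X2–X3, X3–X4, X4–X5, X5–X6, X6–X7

Checking the three conditions: (i) the bags cover all of {0, 1, 2, 3, 4, 5, 6, 7, 8}; (ii) for each edge, some bag contains both endpoints; (iii) the bags containing any fixed vertex form a subtree. All hold, so the decomposition is valid with width 3 − 1 = 2.

Yes; width 2.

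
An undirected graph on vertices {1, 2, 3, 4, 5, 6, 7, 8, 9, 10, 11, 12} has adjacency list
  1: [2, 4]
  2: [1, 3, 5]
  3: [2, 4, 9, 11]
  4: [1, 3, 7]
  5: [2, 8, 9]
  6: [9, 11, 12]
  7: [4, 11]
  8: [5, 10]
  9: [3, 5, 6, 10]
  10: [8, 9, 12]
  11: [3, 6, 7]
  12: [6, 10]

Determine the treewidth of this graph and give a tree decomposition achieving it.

Treewidth 3.
Bags: B1 = {1, 4, 7, 11}  B2 = {1, 3, 4, 11}  B3 = {1, 2, 3, 11}  B4 = {2, 3, 6, 11}  B5 = {2, 3, 6, 9}  B6 = {2, 5, 6, 9}  B7 = {5, 6, 9, 12}  B8 = {5, 9, 10, 12}  B9 = {5, 8, 10, 12}
Tree: B1–B2, B2–B3, B3–B4, B4–B5, B5–B6, B6–B7, B7–B8, B8–B9

Each bag holds 4 vertices, so the decomposition has width 3, which upper-bounds the treewidth. For the lower bound: the 4 vertex sets {1,4,7}, {11}, {3}, {2,5,6,9} are disjoint, each induces a connected subgraph, and every pair is joined by at least one edge of G. Contracting each set to a single vertex therefore yields K_{4} as a minor, and since treewidth is minor-monotone, tw(G) ≥ tw(K_{4}) = 3. Therefore the treewidth is 3.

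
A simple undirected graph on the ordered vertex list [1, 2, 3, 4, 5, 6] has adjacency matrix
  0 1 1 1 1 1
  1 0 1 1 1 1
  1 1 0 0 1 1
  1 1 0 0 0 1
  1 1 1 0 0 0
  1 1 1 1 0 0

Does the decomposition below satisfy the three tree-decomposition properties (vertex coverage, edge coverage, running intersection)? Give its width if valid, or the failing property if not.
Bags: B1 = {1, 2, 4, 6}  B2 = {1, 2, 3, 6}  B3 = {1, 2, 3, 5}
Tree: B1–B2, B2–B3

Yes; width 3.

Vertex coverage: the bags together contain {1, 2, 3, 4, 5, 6}, the full vertex set. Edge coverage: each edge of G has both endpoints in at least one bag. Running intersection: for every vertex, the bags containing it form a connected subtree. All three properties hold, so this is a valid tree decomposition of width max|bag| − 1 = 3, and hence tw(G) ≤ 3.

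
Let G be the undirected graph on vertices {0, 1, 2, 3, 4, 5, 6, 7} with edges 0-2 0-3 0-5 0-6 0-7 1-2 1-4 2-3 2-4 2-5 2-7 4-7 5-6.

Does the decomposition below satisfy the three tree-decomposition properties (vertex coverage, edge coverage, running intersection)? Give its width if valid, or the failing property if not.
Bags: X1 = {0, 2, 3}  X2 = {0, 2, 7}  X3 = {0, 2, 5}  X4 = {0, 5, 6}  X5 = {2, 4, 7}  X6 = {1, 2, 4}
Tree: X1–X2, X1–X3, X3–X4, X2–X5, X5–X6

Yes; width 2.

Every vertex of G appears in some bag (union = {0, 1, 2, 3, 4, 5, 6, 7}); every edge is covered by a bag; and for each vertex v the set of bags containing v is connected in the bag tree. The decomposition is therefore valid. The largest bag has 3 vertices, so the width is 2.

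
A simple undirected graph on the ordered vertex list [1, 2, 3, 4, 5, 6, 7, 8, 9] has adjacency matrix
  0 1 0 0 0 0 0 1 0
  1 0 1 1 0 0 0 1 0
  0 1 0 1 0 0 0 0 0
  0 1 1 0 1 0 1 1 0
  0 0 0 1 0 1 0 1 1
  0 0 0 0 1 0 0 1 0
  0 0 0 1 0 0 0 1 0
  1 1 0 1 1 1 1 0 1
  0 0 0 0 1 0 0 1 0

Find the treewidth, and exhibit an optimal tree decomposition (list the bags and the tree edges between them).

Each bag holds 3 vertices, so the decomposition has width 2, which upper-bounds the treewidth. On the other hand G contains the 3-clique {1, 2, 8}. A clique must lie in a single bag of any decomposition, so no decomposition can have width below 2. Hence tw(G) = 2 exactly.

Treewidth 2.
Bags: B1 = {2, 4, 8}  B2 = {4, 5, 8}  B3 = {4, 7, 8}  B4 = {1, 2, 8}  B5 = {2, 3, 4}  B6 = {5, 6, 8}  B7 = {5, 8, 9}
Tree: B1–B2, B1–B3, B1–B4, B1–B5, B2–B6, B2–B7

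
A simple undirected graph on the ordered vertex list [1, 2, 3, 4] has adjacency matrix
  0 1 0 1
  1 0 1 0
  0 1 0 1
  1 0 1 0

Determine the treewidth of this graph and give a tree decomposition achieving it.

Treewidth 2.
One optimal decomposition is:
Bags: B1 = {1, 2, 3}  B2 = {1, 3, 4}
Tree: B1–B2

Every bag has size at most 3, so the width is 3 − 1 = 2 and tw(G) ≤ 2. Since 1–2–3–4–1 is a cycle in G, G is not acyclic. Forests are exactly the graphs of treewidth ≤ 1, so tw(G) ≥ 2. Therefore the treewidth is 2.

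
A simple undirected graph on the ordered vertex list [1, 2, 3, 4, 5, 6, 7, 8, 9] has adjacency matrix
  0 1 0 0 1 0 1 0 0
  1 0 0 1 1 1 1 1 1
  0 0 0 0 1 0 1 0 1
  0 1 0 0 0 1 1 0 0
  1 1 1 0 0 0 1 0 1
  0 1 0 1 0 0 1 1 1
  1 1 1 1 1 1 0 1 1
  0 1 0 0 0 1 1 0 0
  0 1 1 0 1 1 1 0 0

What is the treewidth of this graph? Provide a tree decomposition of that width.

Treewidth 3.
One such decomposition:
Bags: B1 = {2, 6, 7, 9}  B2 = {2, 6, 7, 8}  B3 = {2, 5, 7, 9}  B4 = {3, 5, 7, 9}  B5 = {2, 4, 6, 7}  B6 = {1, 2, 5, 7}
Tree: B1–B2, B1–B3, B3–B4, B1–B5, B3–B6

Every bag has size at most 4, so the width is 4 − 1 = 3 and tw(G) ≤ 3. Conversely, {1, 2, 5, 7} is a clique of size 4, and the vertices of any clique must share a bag in every tree decomposition; so some bag has ≥ 4 vertices and tw(G) ≥ 3. The upper and lower bounds meet at 3, so that is the treewidth.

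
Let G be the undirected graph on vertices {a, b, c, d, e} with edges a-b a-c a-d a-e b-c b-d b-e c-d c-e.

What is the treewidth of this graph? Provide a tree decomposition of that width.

Each bag holds 4 vertices, so the decomposition has width 3, which upper-bounds the treewidth. For the lower bound, the 4 vertices {a, b, c, d} are pairwise adjacent, and any tree decomposition puts a clique entirely inside one bag — forcing width ≥ 3. The upper and lower bounds meet at 3, so that is the treewidth.

Treewidth 3.
Bags: B1 = {a, b, c, e}  B2 = {a, b, c, d}
Tree: B1–B2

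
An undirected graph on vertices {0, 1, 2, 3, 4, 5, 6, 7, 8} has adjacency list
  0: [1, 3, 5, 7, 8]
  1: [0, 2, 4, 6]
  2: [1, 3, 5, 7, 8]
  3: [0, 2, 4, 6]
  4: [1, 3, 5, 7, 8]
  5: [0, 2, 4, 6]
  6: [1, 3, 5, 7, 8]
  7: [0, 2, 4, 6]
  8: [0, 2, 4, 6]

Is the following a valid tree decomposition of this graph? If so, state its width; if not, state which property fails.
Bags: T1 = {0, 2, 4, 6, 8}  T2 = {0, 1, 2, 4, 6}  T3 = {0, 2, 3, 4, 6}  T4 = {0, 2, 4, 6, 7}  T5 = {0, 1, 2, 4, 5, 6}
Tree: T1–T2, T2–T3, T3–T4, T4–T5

A tree decomposition must satisfy three properties: every vertex lies in some bag; for every edge, both endpoints lie together in some bag; and for every vertex, the bags containing it form a connected subtree. Here bags containing vertex 1 are not connected in the tree, so the decomposition is invalid.

No — bags containing vertex 1 are not connected in the tree.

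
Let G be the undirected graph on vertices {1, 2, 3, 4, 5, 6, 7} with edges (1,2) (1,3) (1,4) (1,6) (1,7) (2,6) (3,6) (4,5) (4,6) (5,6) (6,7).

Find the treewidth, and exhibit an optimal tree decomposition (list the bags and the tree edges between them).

Each bag holds 3 vertices, so the decomposition has width 2, which upper-bounds the treewidth. For the lower bound, the 3 vertices {1, 2, 6} are pairwise adjacent, and any tree decomposition puts a clique entirely inside one bag — forcing width ≥ 2. Combining the bounds, tw(G) = 2.

Treewidth 2.
One optimal decomposition is:
Bags: B1 = {1, 4, 6}  B2 = {1, 6, 7}  B3 = {4, 5, 6}  B4 = {1, 2, 6}  B5 = {1, 3, 6}
Tree: B1–B2, B1–B3, B2–B4, B2–B5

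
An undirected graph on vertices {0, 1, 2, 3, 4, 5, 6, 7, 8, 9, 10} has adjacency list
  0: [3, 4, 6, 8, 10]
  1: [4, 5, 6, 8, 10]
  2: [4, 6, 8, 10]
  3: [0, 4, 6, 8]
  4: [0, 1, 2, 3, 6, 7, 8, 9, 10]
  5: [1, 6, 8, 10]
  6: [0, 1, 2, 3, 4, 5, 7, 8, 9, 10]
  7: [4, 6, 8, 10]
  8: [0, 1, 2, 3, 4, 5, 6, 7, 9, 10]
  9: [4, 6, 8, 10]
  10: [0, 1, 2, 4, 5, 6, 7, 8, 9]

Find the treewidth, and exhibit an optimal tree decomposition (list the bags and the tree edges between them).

Each bag holds 5 vertices, so the decomposition has width 4, which upper-bounds the treewidth. On the other hand G contains the 5-clique {0, 4, 6, 8, 10}. A clique must lie in a single bag of any decomposition, so no decomposition can have width below 4. Combining the bounds, tw(G) = 4.

Treewidth 4.
One optimal decomposition is:
Bags: B1 = {4, 6, 7, 8, 10}  B2 = {0, 4, 6, 8, 10}  B3 = {2, 4, 6, 8, 10}  B4 = {1, 4, 6, 8, 10}  B5 = {0, 3, 4, 6, 8}  B6 = {4, 6, 8, 9, 10}  B7 = {1, 5, 6, 8, 10}
Tree: B1–B2, B2–B3, B3–B4, B2–B5, B4–B6, B4–B7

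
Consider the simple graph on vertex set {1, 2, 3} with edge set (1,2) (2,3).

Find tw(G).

A width-1 tree decomposition is:
Bags: B1 = {2, 3}  B2 = {1, 2}
Tree: B1–B2
Every bag has size at most 2, so the width is 2 − 1 = 1 and tw(G) ≤ 1. Any graph with an edge has treewidth ≥ 1, and G has the edge 2–3. The upper and lower bounds meet at 1, so that is the treewidth.

1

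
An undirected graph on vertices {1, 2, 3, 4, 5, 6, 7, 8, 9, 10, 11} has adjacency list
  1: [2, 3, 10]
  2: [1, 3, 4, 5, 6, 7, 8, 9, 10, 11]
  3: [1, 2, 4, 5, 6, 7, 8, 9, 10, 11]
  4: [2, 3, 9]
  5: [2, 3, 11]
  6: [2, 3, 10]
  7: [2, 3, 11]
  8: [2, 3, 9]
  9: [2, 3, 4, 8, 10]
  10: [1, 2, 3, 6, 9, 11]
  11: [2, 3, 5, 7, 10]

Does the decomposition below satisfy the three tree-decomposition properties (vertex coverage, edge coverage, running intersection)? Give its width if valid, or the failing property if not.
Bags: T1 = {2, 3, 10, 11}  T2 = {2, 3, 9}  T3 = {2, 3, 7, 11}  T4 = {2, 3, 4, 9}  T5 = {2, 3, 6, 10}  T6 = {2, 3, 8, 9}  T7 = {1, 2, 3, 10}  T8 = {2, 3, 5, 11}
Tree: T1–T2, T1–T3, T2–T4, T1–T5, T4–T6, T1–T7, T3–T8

No — edge (10,9) lies in no bag.

A tree decomposition must satisfy three properties: every vertex lies in some bag; for every edge, both endpoints lie together in some bag; and for every vertex, the bags containing it form a connected subtree. Here edge (10,9) lies in no bag, so the decomposition is invalid.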